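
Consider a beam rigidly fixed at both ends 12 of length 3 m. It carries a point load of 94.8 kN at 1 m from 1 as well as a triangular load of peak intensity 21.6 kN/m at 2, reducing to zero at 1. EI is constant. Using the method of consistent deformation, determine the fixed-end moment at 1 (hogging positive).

Release both end moments; the primary structure is a simply-supported span 12 with redundants M_1 and M_2.
End rotations of the released simple span under the applied load (×1/EI):
  at 1: point load 94.8 at a = 1: Pab(L + b)/(6LEI) = 52.67/EI
  at 2: point load 94.8 at a = 1: Pab(L + a)/(6LEI) = 42.13/EI
  at 1: triangular load, peak 21.6: 7w₀L³/(360EI) = 11.34/EI
  at 2: triangular load, peak 21.6: w₀L³/(45EI) = 12.96/EI
  θ_10 = 64.01/EI,  θ_20 = 55.09/EI
Flexibility coefficients: a unit moment at one end gives L/(3EI) there and L/(6EI) at the far end, so f₁₁ = f₂₂ = 1/EI and f₁₂ = f₂₁ = 0.5/EI.
Compatibility — zero rotation at each built-in end:
  1 M_1 + 0.5 M_2 = 64.01
  0.5 M_1 + 1 M_2 = 55.09
Solving the pair gives M_1 = 48.61 kN·m and M_2 = 30.79 kN·m (hogging).

M_1 = 48.61 kN·m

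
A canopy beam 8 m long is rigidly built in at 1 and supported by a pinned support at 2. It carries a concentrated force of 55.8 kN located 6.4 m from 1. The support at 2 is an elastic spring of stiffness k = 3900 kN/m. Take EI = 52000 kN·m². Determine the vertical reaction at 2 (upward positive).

Release the roller at 2. Primary structure: cantilever fixed at 1.
Free-end deflection of the primary structure under the applied loading (downward +):
  point load 55.8 at a = 6.4: Pa²(3L − a)/(6EI) = 6704/EI
Tip deflection under a unit load at 2: L³/(3EI) = 170.7/EI.
With EI = 52000 kN·m²: δ_0 = 0.12893 m and δ_{22} = 0.003282 m/kN.
Compatibility — the spring shortens by R_2/k under the reaction it provides: δ_0 − R_2·δ_{22} = R_2/k. With 1/k = 0.000256 m/kN, R_2 = δ_0 / (δ_{22} + 1/k) = 0.12893 / (0.003282 + 0.000256) = 36.44 kN.

R_2 = 36.44 kN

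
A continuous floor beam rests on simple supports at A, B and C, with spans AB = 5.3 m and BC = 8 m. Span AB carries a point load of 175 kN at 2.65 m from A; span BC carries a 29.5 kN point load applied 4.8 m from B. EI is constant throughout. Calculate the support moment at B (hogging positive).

M_B = 93.15 kN·m

Take M_B as the redundant. Released structure: two simple spans AB and BC with a hinge at B.
Discontinuity in slope at B on the released structure — sum the simple-span end rotations:
  span AB: point load 175 at a = 2.65: Pab(L + a)/(6LEI) = 307.2/EI
  span BC: point load 29.5 at a = 4.8: Pab(L + b)/(6LEI) = 105.7/EI
  relative rotation θ_0 = (307.2 + 105.7)/EI = 413/EI
A unit hogging moment at B produces rotation L₁/(3EI) + L₂/(3EI) = 4.433/EI.
Compatibility: M_B·(L₁+L₂)/(3EI) = θ_0, giving M_B = 93.15 kN·m (hogging).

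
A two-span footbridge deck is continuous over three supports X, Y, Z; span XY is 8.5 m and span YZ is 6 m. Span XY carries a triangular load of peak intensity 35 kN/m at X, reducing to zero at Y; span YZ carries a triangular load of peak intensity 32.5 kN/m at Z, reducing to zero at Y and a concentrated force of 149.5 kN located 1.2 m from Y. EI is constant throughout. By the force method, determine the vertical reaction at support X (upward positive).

Release continuity at Y by inserting a hinge; the redundant is the internal moment M_Y. The primary structure is two simply-supported spans XY and YZ.
End slopes at the hinge Y, treating each span as simply supported:
  span XY: triangular load, peak 35: 7w₀L³/(360EI) = 417.9/EI
  span YZ: triangular load, peak 32.5: 7w₀L³/(360EI) = 136.5/EI
  span YZ: point load 149.5 at a = 1.2: Pab(L + b)/(6LEI) = 258.3/EI
  relative rotation θ_0 = (417.9 + 394.8)/EI = 812.8/EI
A unit hogging moment at Y produces rotation L₁/(3EI) + L₂/(3EI) = 4.833/EI.
Slope continuity at Y: θ_0 = M_Y·4.833/EI, so M_Y = 812.8/4.833 = 168.2 kN·m (hogging).
Span XY, ΣM about X with M_Y applied at Y: R_Y^{XY}·8.5 = 421.5 + 168.2, so R_Y^{XY} = 69.37 kN and R_X = 148.8 − 69.37 = 79.38 kN.

R_X = 79.38 kN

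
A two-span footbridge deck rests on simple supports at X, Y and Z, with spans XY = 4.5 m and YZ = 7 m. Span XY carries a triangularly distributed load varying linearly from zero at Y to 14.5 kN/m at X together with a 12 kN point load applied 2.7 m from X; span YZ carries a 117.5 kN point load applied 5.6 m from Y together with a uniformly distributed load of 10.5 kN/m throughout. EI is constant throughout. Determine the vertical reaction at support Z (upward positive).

Insert a hinge at Y; M_Y is the redundant, and each span becomes simply supported.
Discontinuity in slope at Y on the released structure — sum the simple-span end rotations:
  span XY: triangular load, peak 14.5: 7w₀L³/(360EI) = 25.69/EI
  span XY: point load 12 at a = 2.7: Pab(L + a)/(6LEI) = 15.55/EI
  span YZ: point load 117.5 at a = 5.6: Pab(L + b)/(6LEI) = 184.2/EI
  span YZ: UDL 10.5: wL³/(24EI) = 150.1/EI
  relative rotation θ_0 = (41.24 + 334.3)/EI = 375.5/EI
A unit hogging moment at Y produces rotation L₁/(3EI) + L₂/(3EI) = 3.833/EI.
Slope continuity at Y: θ_0 = M_Y·3.833/EI, so M_Y = 375.5/3.833 = 97.97 kN·m (hogging).
Span YZ, ΣM about Z: R_Y^{YZ}·7 = 421.8 + 97.97, so R_Y^{YZ} = 74.25 kN and R_Z = 191 − 74.25 = 116.8 kN.

R_Z = 116.8 kN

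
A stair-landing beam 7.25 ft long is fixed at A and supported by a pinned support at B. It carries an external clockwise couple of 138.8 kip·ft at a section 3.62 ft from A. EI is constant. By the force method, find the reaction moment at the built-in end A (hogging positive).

Choose R_B as the redundant. The primary structure is the cantilever fixed at A.
Primary-structure tip deflection at B by superposition:
  clockwise couple 138.8 at a = 3.62: M₀a(2L − a)/(2EI) = 2733/EI
Flexibility coefficient — unit upward force at B: δ_{BB} = L³/(3EI) = 127/EI.
The prop prevents deflection at B: R_B = δ_0/δ_{BB} = 2733/127 = 21.52 kip.
Moment equilibrium about A: M_A = Σ(load moments about A) − R_B·L = 138.8 − 21.52×7.25 = -17.21 kip·ft.

M_A = -17.21 kip·ft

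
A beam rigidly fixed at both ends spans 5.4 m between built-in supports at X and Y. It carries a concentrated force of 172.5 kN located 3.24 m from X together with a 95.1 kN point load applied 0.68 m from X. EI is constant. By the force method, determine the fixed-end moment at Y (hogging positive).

M_Y = 141.3 kN·m

Take the two fixed-end moments M_X, M_Y as redundants; the released structure is the simple span XY.
On the primary (simply-supported) span, the end slopes from the loading are:
  at X: point load 172.5 at a = 3.24: Pab(L + b)/(6LEI) = 281.7/EI
  at Y: point load 172.5 at a = 3.24: Pab(L + a)/(6LEI) = 321.9/EI
  at X: point load 95.1 at a = 0.68: Pab(L + b)/(6LEI) = 95.34/EI
  at Y: point load 95.1 at a = 0.68: Pab(L + a)/(6LEI) = 57.28/EI
  θ_X0 = 377/EI,  θ_Y0 = 379.2/EI
Flexibility coefficients: a unit moment at one end gives L/(3EI) there and L/(6EI) at the far end, so f₁₁ = f₂₂ = 1.8/EI and f₁₂ = f₂₁ = 0.9/EI.
Compatibility — zero rotation at each built-in end:
  1.8 M_X + 0.9 M_Y = 377
  0.9 M_X + 1.8 M_Y = 379.2
Solving the pair gives M_X = 138.8 kN·m and M_Y = 141.3 kN·m (hogging).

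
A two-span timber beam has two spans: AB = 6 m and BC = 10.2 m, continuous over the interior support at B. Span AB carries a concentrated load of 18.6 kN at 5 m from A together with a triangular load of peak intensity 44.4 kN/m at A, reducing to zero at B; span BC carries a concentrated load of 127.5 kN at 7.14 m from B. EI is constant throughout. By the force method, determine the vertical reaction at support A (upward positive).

Release continuity at B by inserting a hinge; the redundant is the internal moment M_B. The primary structure is two simply-supported spans AB and BC.
Discontinuity in slope at B on the released structure — sum the simple-span end rotations:
  span AB: point load 18.6 at a = 5: Pab(L + a)/(6LEI) = 28.42/EI
  span AB: triangular load, peak 44.4: 7w₀L³/(360EI) = 186.5/EI
  span BC: point load 127.5 at a = 7.14: Pab(L + b)/(6LEI) = 603.6/EI
  relative rotation θ_0 = (214.9 + 603.6)/EI = 818.5/EI
A unit hogging moment at B produces rotation L₁/(3EI) + L₂/(3EI) = 5.4/EI.
Slope continuity at B: θ_0 = M_B·5.4/EI, so M_B = 818.5/5.4 = 151.6 kN·m (hogging).
Span AB, ΣM about A with M_B applied at B: R_B^{AB}·6 = 359.4 + 151.6, so R_B^{AB} = 85.16 kN and R_A = 151.8 − 85.16 = 66.64 kN.

R_A = 66.64 kN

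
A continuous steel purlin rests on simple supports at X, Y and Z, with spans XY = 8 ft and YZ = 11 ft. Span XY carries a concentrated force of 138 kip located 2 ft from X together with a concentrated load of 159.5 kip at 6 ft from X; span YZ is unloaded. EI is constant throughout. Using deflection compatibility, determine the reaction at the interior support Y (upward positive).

Insert a hinge at Y; M_Y is the redundant, and each span becomes simply supported.
Rotations at Y on the released spans (each span's end-slope, ×1/EI):
  span XY: point load 138 at a = 2: Pab(L + a)/(6LEI) = 345/EI
  span XY: point load 159.5 at a = 6: Pab(L + a)/(6LEI) = 558.2/EI
  relative rotation θ_0 = (903.2 + 0)/EI = 903.2/EI
A unit hogging moment at Y produces rotation L₁/(3EI) + L₂/(3EI) = 6.333/EI.
Compatibility: M_Y·(L₁+L₂)/(3EI) = θ_0, giving M_Y = 142.6 kip·ft (hogging).
Span XY, ΣM about X with M_Y applied at Y: R_Y^{XY}·8 = 1233 + 142.6, so R_Y^{XY} = 172 kip and R_X = 297.5 − 172 = 125.5 kip.
Span YZ, ΣM about Z: R_Y^{YZ}·11 = 0 + 142.6, so R_Y^{YZ} = 12.97 kip and R_Z = 0 − 12.97 = -12.97 kip.
R_Y = 172 + 12.97 = 184.9 kip.

R_Y = 184.9 kip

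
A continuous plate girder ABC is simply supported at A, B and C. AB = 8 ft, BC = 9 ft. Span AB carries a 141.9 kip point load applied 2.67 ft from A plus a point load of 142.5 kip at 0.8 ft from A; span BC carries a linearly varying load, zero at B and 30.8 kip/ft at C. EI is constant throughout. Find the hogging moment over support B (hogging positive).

M_B = 182.8 kip·ft

Release continuity at B by inserting a hinge; the redundant is the internal moment M_B. The primary structure is two simply-supported spans AB and BC.
Rotations at B on the released spans (each span's end-slope, ×1/EI):
  span AB: point load 141.9 at a = 2.67: Pab(L + a)/(6LEI) = 448.9/EI
  span AB: point load 142.5 at a = 0.8: Pab(L + a)/(6LEI) = 150.5/EI
  span BC: triangular load, peak 30.8: 7w₀L³/(360EI) = 436.6/EI
  relative rotation θ_0 = (599.4 + 436.6)/EI = 1036/EI
A unit hogging moment at B produces rotation L₁/(3EI) + L₂/(3EI) = 5.667/EI.
Compatibility: M_B·(L₁+L₂)/(3EI) = θ_0, giving M_B = 182.8 kip·ft (hogging).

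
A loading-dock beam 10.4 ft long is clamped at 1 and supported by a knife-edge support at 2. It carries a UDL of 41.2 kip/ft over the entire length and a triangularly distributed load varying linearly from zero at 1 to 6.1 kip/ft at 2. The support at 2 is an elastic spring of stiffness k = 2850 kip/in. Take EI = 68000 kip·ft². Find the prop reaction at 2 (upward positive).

Release the roller at 2. Primary structure: cantilever fixed at 1.
Downward deflection at the released point 2 due to the loads:
  UDL 41.2: wL⁴/(8EI) = 60248/EI
  triangular load, peak 6.1 at the free end: 11w₀L⁴/(120EI) = 6541/EI
  δ_0 = 66789/EI
Flexibility coefficient — unit upward force at 2: δ_{22} = L³/(3EI) = 375/EI.
With EI = 68000 kip·ft²: δ_0 = 0.98219 ft and δ_{22} = 0.005514 ft/kip.
Compatibility — the spring shortens by R_2/k under the reaction it provides: δ_0 − R_2·δ_{22} = R_2/k. With 1/k = 1/(2850×12) ft/kip = 0.000029 ft/kip, R_2 = δ_0 / (δ_{22} + 1/k) = 0.98219 / (0.005514 + 0.000029) = 177.2 kip.

R_2 = 177.2 kip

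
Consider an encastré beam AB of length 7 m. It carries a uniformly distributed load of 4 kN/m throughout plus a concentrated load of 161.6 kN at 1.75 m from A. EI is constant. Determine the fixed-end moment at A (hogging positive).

M_A = 175.4 kN·m

Release both end moments; the primary structure is a simply-supported span AB with redundants M_A and M_B.
Simple-span end rotations at A and B under the given loads:
  at A: UDL 4: wL³/(24EI) = 57.17/EI
  at B: UDL 4: wL³/(24EI) = 57.17/EI
  at A: point load 161.6 at a = 1.75: Pab(L + b)/(6LEI) = 433/EI
  at B: point load 161.6 at a = 1.75: Pab(L + a)/(6LEI) = 309.3/EI
  θ_A0 = 490.2/EI,  θ_B0 = 366.5/EI
Flexibility coefficients: a unit moment at one end gives L/(3EI) there and L/(6EI) at the far end, so f₁₁ = f₂₂ = 2.333/EI and f₁₂ = f₂₁ = 1.167/EI.
Compatibility — zero rotation at each built-in end:
  2.333 M_A + 1.167 M_B = 490.2
  1.167 M_A + 2.333 M_B = 366.5
Solving the pair gives M_A = 175.4 kN·m and M_B = 69.36 kN·m (hogging).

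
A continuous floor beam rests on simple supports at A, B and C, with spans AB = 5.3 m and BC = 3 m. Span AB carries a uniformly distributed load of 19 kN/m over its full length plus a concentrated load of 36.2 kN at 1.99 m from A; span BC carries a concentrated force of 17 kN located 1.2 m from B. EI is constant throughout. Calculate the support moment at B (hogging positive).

Take M_B as the redundant. Released structure: two simple spans AB and BC with a hinge at B.
Discontinuity in slope at B on the released structure — sum the simple-span end rotations:
  span AB: UDL 19: wL³/(24EI) = 117.9/EI
  span AB: point load 36.2 at a = 1.99: Pab(L + a)/(6LEI) = 54.66/EI
  span BC: point load 17 at a = 1.2: Pab(L + b)/(6LEI) = 9.792/EI
  relative rotation θ_0 = (172.5 + 9.792)/EI = 182.3/EI
A unit hogging moment at B produces rotation L₁/(3EI) + L₂/(3EI) = 2.767/EI.
Compatibility: M_B·(L₁+L₂)/(3EI) = θ_0, giving M_B = 65.9 kN·m (hogging).

M_B = 65.9 kN·m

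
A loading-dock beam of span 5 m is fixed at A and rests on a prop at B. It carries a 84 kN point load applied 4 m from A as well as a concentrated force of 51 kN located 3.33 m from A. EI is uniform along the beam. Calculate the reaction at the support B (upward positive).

R_B = 85.54 kN

Take the reaction at B as the redundant and release it; the primary structure is a cantilever fixed at A.
Free-end deflection of the primary structure under the applied loading (downward +):
  point load 84 at a = 4: Pa²(3L − a)/(6EI) = 2464/EI
  point load 51 at a = 3.33: Pa²(3L − a)/(6EI) = 1100/EI
  δ_0 = 3564/EI
Flexibility coefficient — unit upward force at B: δ_{BB} = L³/(3EI) = 41.67/EI.
The prop prevents deflection at B: R_B = δ_0/δ_{BB} = 3564/41.67 = 85.54 kN.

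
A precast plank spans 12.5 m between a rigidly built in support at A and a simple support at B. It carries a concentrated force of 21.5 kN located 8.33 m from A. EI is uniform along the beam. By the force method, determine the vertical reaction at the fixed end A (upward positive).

Release the roller at B. Primary structure: cantilever fixed at A.
Downward deflection at the released point B due to the loads:
  point load 21.5 at a = 8.33: Pa²(3L − a)/(6EI) = 7253/EI
Tip deflection under a unit load at B: L³/(3EI) = 651/EI.
Compatibility at B: δ_0 − R_B·δ_{BB} = 0, so R_B = 7253/651 = 11.14 kN.
Vertical equilibrium: R_A = ΣP − R_B = 21.5 − 11.14 = 10.36 kN.

R_A = 10.36 kN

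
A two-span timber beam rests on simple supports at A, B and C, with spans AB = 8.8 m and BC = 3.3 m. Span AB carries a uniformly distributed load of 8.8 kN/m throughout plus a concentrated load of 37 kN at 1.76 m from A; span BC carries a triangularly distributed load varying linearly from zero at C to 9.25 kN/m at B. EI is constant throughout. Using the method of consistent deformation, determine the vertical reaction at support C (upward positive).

R_C = -21.13 kN

Release continuity at B by inserting a hinge; the redundant is the internal moment M_B. The primary structure is two simply-supported spans AB and BC.
Rotations at B on the released spans (each span's end-slope, ×1/EI):
  span AB: UDL 8.8: wL³/(24EI) = 249.9/EI
  span AB: point load 37 at a = 1.76: Pab(L + a)/(6LEI) = 91.69/EI
  span BC: triangular load, peak 9.25: w₀L³/(45EI) = 7.387/EI
  relative rotation θ_0 = (341.6 + 7.387)/EI = 348.9/EI
A unit hogging moment at B produces rotation L₁/(3EI) + L₂/(3EI) = 4.033/EI.
Compatibility: M_B·(L₁+L₂)/(3EI) = θ_0, giving M_B = 86.52 kN·m (hogging).
Span BC, ΣM about C: R_B^{BC}·3.3 = 33.58 + 86.52, so R_B^{BC} = 36.39 kN and R_C = 15.26 − 36.39 = -21.13 kN.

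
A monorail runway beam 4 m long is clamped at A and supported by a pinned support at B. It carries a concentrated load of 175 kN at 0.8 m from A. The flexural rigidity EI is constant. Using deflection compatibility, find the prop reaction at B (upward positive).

Choose R_B as the redundant. The primary structure is the cantilever fixed at A.
Primary-structure tip deflection at B by superposition:
  point load 175 at a = 0.8: Pa²(3L − a)/(6EI) = 209.1/EI
Tip deflection under a unit load at B: L³/(3EI) = 21.33/EI.
Compatibility at B: δ_0 − R_B·δ_{BB} = 0, so R_B = 209.1/21.33 = 9.8 kN.

R_B = 9.8 kN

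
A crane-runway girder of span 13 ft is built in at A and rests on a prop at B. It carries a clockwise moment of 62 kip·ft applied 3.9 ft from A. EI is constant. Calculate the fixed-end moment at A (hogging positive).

M_A = 14.57 kip·ft

Remove the prop at B; the released (primary) structure is a cantilever built in at A.
Downward deflection at the released point B due to the loads:
  clockwise couple 62 at a = 3.9: M₀a(2L − a)/(2EI) = 2672/EI
Tip deflection under a unit load at B: L³/(3EI) = 732.3/EI.
The prop prevents deflection at B: R_B = δ_0/δ_{BB} = 2672/732.3 = 3.648 kip.
Moment equilibrium about A: M_A = Σ(load moments about A) − R_B·L = 62 − 3.648×13 = 14.57 kip·ft.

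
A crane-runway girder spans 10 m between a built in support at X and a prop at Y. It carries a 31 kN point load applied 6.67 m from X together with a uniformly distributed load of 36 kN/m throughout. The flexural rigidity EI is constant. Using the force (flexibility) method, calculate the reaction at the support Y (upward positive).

Release the roller at Y. Primary structure: cantilever fixed at X.
Downward deflection at the released point Y due to the loads:
  point load 31 at a = 6.67: Pa²(3L − a)/(6EI) = 5363/EI
  UDL 36: wL⁴/(8EI) = 45000/EI
  δ_0 = 50363/EI
Flexibility coefficient — unit upward force at Y: δ_{YY} = L³/(3EI) = 333.3/EI.
The prop prevents deflection at Y: R_Y = δ_0/δ_{YY} = 50363/333.3 = 151.1 kN.

R_Y = 151.1 kN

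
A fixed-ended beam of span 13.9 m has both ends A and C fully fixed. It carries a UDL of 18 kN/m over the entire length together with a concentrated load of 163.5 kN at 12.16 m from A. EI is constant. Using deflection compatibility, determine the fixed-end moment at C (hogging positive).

Take the two fixed-end moments M_A, M_C as redundants; the released structure is the simple span AC.
Simple-span end rotations at A and C under the given loads:
  at A: UDL 18: wL³/(24EI) = 2014/EI
  at C: UDL 18: wL³/(24EI) = 2014/EI
  at A: point load 163.5 at a = 12.16: Pab(L + b)/(6LEI) = 648.7/EI
  at C: point load 163.5 at a = 12.16: Pab(L + a)/(6LEI) = 1081/EI
  θ_A0 = 2663/EI,  θ_C0 = 3095/EI
Flexibility coefficients: a unit moment at one end gives L/(3EI) there and L/(6EI) at the far end, so f₁₁ = f₂₂ = 4.633/EI and f₁₂ = f₂₁ = 2.317/EI.
Compatibility — zero rotation at each built-in end:
  4.633 M_A + 2.317 M_C = 2663
  2.317 M_A + 4.633 M_C = 3095
Solving the pair gives M_A = 321 kN·m and M_C = 507.5 kN·m (hogging).

M_C = 507.5 kN·m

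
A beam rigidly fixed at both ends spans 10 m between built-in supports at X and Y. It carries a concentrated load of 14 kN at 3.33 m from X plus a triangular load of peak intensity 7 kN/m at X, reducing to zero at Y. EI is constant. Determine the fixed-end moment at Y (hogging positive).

Take the two fixed-end moments M_X, M_Y as redundants; the released structure is the simple span XY.
On the primary (simply-supported) span, the end slopes from the loading are:
  at X: point load 14 at a = 3.33: Pab(L + b)/(6LEI) = 86.39/EI
  at Y: point load 14 at a = 3.33: Pab(L + a)/(6LEI) = 69.08/EI
  at X: triangular load, peak 7: w₀L³/(45EI) = 155.6/EI
  at Y: triangular load, peak 7: 7w₀L³/(360EI) = 136.1/EI
  θ_X0 = 241.9/EI,  θ_Y0 = 205.2/EI
Flexibility coefficients: a unit moment at one end gives L/(3EI) there and L/(6EI) at the far end, so f₁₁ = f₂₂ = 3.333/EI and f₁₂ = f₂₁ = 1.667/EI.
Compatibility — zero rotation at each built-in end:
  3.333 M_X + 1.667 M_Y = 241.9
  1.667 M_X + 3.333 M_Y = 205.2
Solving the pair gives M_X = 55.74 kN·m and M_Y = 33.69 kN·m (hogging).

M_Y = 33.69 kN·m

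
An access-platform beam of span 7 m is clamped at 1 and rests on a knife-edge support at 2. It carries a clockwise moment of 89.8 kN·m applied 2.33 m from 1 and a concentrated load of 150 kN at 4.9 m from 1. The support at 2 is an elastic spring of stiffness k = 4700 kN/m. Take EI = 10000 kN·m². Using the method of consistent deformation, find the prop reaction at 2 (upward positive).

Choose R_2 as the redundant. The primary structure is the cantilever fixed at 1.
Deflection at 2 on the released cantilever, summing each load's contribution:
  clockwise couple 89.8 at a = 2.33: M₀a(2L − a)/(2EI) = 1221/EI
  point load 150 at a = 4.9: Pa²(3L − a)/(6EI) = 9664/EI
  δ_0 = 10885/EI
Flexibility coefficient — unit upward force at 2: δ_{22} = L³/(3EI) = 114.3/EI.
With EI = 10000 kN·m²: δ_0 = 1.0885 m and δ_{22} = 0.011433 m/kN.
Compatibility — the spring shortens by R_2/k under the reaction it provides: δ_0 − R_2·δ_{22} = R_2/k. With 1/k = 0.000213 m/kN, R_2 = δ_0 / (δ_{22} + 1/k) = 1.0885 / (0.011433 + 0.000213) = 93.46 kN.

R_2 = 93.46 kN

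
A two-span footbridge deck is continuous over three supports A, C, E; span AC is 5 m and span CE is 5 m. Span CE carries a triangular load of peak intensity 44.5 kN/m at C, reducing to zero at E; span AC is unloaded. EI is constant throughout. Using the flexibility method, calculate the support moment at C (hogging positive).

Insert a hinge at C; M_C is the redundant, and each span becomes simply supported.
Discontinuity in slope at C on the released structure — sum the simple-span end rotations:
  span CE: triangular load, peak 44.5: w₀L³/(45EI) = 123.6/EI
  relative rotation θ_0 = (0 + 123.6)/EI = 123.6/EI
A unit hogging moment at C produces rotation L₁/(3EI) + L₂/(3EI) = 3.333/EI.
Slope continuity at C: θ_0 = M_C·3.333/EI, so M_C = 123.6/3.333 = 37.08 kN·m (hogging).

M_C = 37.08 kN·m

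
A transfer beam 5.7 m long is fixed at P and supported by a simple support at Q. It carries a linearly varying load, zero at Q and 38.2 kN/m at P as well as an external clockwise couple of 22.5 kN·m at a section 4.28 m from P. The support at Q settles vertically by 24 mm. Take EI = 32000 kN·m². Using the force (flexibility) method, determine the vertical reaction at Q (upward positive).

R_Q = 14.89 kN

Choose R_Q as the redundant. The primary structure is the cantilever fixed at P.
Deflection at Q on the released cantilever, summing each load's contribution:
  triangular load, peak 38.2 at the fixed end: w₀L⁴/(30EI) = 1344/EI
  clockwise couple 22.5 at a = 4.28: M₀a(2L − a)/(2EI) = 342.8/EI
  δ_0 = 1687/EI
Flexibility coefficient — unit upward force at Q: δ_{QQ} = L³/(3EI) = 61.73/EI.
With EI = 32000 kN·m²: δ_0 = 0.052717 m and δ_{QQ} = 0.001929 m/kN.
Compatibility — the beam at Q must follow the support down by 0.024 m: δ_0 − R_Q·δ_{QQ} = 0.024, so R_Q = (0.052717 − 0.024)/0.001929 = 14.89 kN.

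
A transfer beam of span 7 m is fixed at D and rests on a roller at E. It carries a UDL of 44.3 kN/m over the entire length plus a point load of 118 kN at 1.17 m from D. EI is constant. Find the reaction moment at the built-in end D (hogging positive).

M_D = 376.7 kN·m

Choose R_E as the redundant. The primary structure is the cantilever fixed at D.
Free-end deflection of the primary structure under the applied loading (downward +):
  UDL 44.3: wL⁴/(8EI) = 13296/EI
  point load 118 at a = 1.17: Pa²(3L − a)/(6EI) = 533.9/EI
  δ_0 = 13829/EI
Flexibility coefficient — unit upward force at E: δ_{EE} = L³/(3EI) = 114.3/EI.
Compatibility at E: δ_0 − R_E·δ_{EE} = 0, so R_E = 13829/114.3 = 121 kN.
Moment equilibrium about D: M_D = Σ(load moments about D) − R_E·L = 1223 − 121×7 = 376.7 kN·m.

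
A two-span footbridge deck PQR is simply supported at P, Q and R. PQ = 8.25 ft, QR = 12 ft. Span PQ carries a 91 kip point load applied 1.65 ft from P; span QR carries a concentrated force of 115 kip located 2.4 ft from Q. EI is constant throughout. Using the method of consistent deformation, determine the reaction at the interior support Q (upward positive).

Insert a hinge at Q; M_Q is the redundant, and each span becomes simply supported.
Rotations at Q on the released spans (each span's end-slope, ×1/EI):
  span PQ: point load 91 at a = 1.65: Pab(L + a)/(6LEI) = 198.2/EI
  span QR: point load 115 at a = 2.4: Pab(L + b)/(6LEI) = 794.9/EI
  relative rotation θ_0 = (198.2 + 794.9)/EI = 993.1/EI
A unit hogging moment at Q produces rotation L₁/(3EI) + L₂/(3EI) = 6.75/EI.
Compatibility: M_Q·(L₁+L₂)/(3EI) = θ_0, giving M_Q = 147.1 kip·ft (hogging).
Span PQ, ΣM about P with M_Q applied at Q: R_Q^{PQ}·8.25 = 150.2 + 147.1, so R_Q^{PQ} = 36.03 kip and R_P = 91 − 36.03 = 54.97 kip.
Span QR, ΣM about R: R_Q^{QR}·12 = 1104 + 147.1, so R_Q^{QR} = 104.3 kip and R_R = 115 − 104.3 = 10.74 kip.
R_Q = 36.03 + 104.3 = 140.3 kip.

R_Q = 140.3 kip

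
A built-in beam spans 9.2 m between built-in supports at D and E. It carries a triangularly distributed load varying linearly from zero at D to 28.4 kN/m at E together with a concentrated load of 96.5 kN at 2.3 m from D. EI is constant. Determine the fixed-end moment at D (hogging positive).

Take the two fixed-end moments M_D, M_E as redundants; the released structure is the simple span DE.
End rotations of the released simple span under the applied load (×1/EI):
  at D: triangular load, peak 28.4: 7w₀L³/(360EI) = 430/EI
  at E: triangular load, peak 28.4: w₀L³/(45EI) = 491.4/EI
  at D: point load 96.5 at a = 2.3: Pab(L + b)/(6LEI) = 446.7/EI
  at E: point load 96.5 at a = 2.3: Pab(L + a)/(6LEI) = 319.1/EI
  θ_D0 = 876.7/EI,  θ_E0 = 810.5/EI
Flexibility coefficients: a unit moment at one end gives L/(3EI) there and L/(6EI) at the far end, so f₁₁ = f₂₂ = 3.067/EI and f₁₂ = f₂₁ = 1.533/EI.
Compatibility — zero rotation at each built-in end:
  3.067 M_D + 1.533 M_E = 876.7
  1.533 M_D + 3.067 M_E = 810.5
Solving the pair gives M_D = 205 kN·m and M_E = 161.8 kN·m (hogging).

M_D = 205 kN·m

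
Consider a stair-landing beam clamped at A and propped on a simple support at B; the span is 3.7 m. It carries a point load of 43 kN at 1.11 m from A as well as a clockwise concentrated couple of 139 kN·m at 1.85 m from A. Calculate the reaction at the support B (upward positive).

R_B = 47.49 kN

Take the reaction at B as the redundant and release it; the primary structure is a cantilever fixed at A.
Primary-structure tip deflection at B by superposition:
  point load 43 at a = 1.11: Pa²(3L − a)/(6EI) = 88.21/EI
  clockwise couple 139 at a = 1.85: M₀a(2L − a)/(2EI) = 713.6/EI
  δ_0 = 801.8/EI
Tip deflection under a unit load at B: L³/(3EI) = 16.88/EI.
Compatibility at B: δ_0 − R_B·δ_{BB} = 0, so R_B = 801.8/16.88 = 47.49 kN.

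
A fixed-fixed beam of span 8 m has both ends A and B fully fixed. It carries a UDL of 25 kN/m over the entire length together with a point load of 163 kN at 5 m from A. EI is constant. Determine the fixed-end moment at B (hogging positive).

M_B = 324.3 kN·m

Take the two fixed-end moments M_A, M_B as redundants; the released structure is the simple span AB.
End rotations of the released simple span under the applied load (×1/EI):
  at A: UDL 25: wL³/(24EI) = 533.3/EI
  at B: UDL 25: wL³/(24EI) = 533.3/EI
  at A: point load 163 at a = 5: Pab(L + b)/(6LEI) = 560.3/EI
  at B: point load 163 at a = 5: Pab(L + a)/(6LEI) = 662.2/EI
  θ_A0 = 1094/EI,  θ_B0 = 1196/EI
Flexibility coefficients: a unit moment at one end gives L/(3EI) there and L/(6EI) at the far end, so f₁₁ = f₂₂ = 2.667/EI and f₁₂ = f₂₁ = 1.333/EI.
Compatibility — zero rotation at each built-in end:
  2.667 M_A + 1.333 M_B = 1094
  1.333 M_A + 2.667 M_B = 1196
Solving the pair gives M_A = 247.9 kN·m and M_B = 324.3 kN·m (hogging).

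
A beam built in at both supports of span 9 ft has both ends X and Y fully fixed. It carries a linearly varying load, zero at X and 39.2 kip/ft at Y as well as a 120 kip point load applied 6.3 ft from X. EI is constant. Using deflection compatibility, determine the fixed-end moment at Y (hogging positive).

M_Y = 317.5 kip·ft

Release both end moments; the primary structure is a simply-supported span XY with redundants M_X and M_Y.
Simple-span end rotations at X and Y under the given loads:
  at X: triangular load, peak 39.2: 7w₀L³/(360EI) = 555.7/EI
  at Y: triangular load, peak 39.2: w₀L³/(45EI) = 635/EI
  at X: point load 120 at a = 6.3: Pab(L + b)/(6LEI) = 442.3/EI
  at Y: point load 120 at a = 6.3: Pab(L + a)/(6LEI) = 578.3/EI
  θ_X0 = 997.9/EI,  θ_Y0 = 1213/EI
Flexibility coefficients: a unit moment at one end gives L/(3EI) there and L/(6EI) at the far end, so f₁₁ = f₂₂ = 3/EI and f₁₂ = f₂₁ = 1.5/EI.
Compatibility — zero rotation at each built-in end:
  3 M_X + 1.5 M_Y = 997.9
  1.5 M_X + 3 M_Y = 1213
Solving the pair gives M_X = 173.9 kip·ft and M_Y = 317.5 kip·ft (hogging).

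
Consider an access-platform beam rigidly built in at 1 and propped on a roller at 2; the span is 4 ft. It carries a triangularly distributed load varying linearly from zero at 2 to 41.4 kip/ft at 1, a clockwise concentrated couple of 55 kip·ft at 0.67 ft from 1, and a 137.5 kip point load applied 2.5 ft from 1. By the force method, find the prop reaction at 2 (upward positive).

Take the reaction at 2 as the redundant and release it; the primary structure is a cantilever fixed at 1.
Free-end deflection of the primary structure under the applied loading (downward +):
  triangular load, peak 41.4 at the fixed end: w₀L⁴/(30EI) = 353.3/EI
  clockwise couple 55 at a = 0.67: M₀a(2L − a)/(2EI) = 135.1/EI
  point load 137.5 at a = 2.5: Pa²(3L − a)/(6EI) = 1361/EI
  δ_0 = 1849/EI
Tip deflection under a unit load at 2: L³/(3EI) = 21.33/EI.
Compatibility at 2: δ_0 − R_2·δ_{22} = 0, so R_2 = 1849/21.33 = 86.67 kip.

R_2 = 86.67 kip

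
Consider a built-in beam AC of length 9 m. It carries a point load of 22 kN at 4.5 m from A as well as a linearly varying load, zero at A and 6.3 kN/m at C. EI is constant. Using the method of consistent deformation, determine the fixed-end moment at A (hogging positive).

Take the two fixed-end moments M_A, M_C as redundants; the released structure is the simple span AC.
End rotations of the released simple span under the applied load (×1/EI):
  at A: point load 22 at a = 4.5: Pab(L + b)/(6LEI) = 111.4/EI
  at C: point load 22 at a = 4.5: Pab(L + a)/(6LEI) = 111.4/EI
  at A: triangular load, peak 6.3: 7w₀L³/(360EI) = 89.3/EI
  at C: triangular load, peak 6.3: w₀L³/(45EI) = 102.1/EI
  θ_A0 = 200.7/EI,  θ_C0 = 213.4/EI
Flexibility coefficients: a unit moment at one end gives L/(3EI) there and L/(6EI) at the far end, so f₁₁ = f₂₂ = 3/EI and f₁₂ = f₂₁ = 1.5/EI.
Compatibility — zero rotation at each built-in end:
  3 M_A + 1.5 M_C = 200.7
  1.5 M_A + 3 M_C = 213.4
Solving the pair gives M_A = 41.76 kN·m and M_C = 50.27 kN·m (hogging).

M_A = 41.76 kN·m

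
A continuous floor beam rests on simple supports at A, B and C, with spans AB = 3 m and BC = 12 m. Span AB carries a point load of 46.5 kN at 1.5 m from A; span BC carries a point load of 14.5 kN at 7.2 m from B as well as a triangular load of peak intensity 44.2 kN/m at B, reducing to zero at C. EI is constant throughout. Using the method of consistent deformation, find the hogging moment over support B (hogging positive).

Take M_B as the redundant. Released structure: two simple spans AB and BC with a hinge at B.
End slopes at the hinge B, treating each span as simply supported:
  span AB: point load 46.5 at a = 1.5: Pab(L + a)/(6LEI) = 26.16/EI
  span BC: point load 14.5 at a = 7.2: Pab(L + b)/(6LEI) = 116.9/EI
  span BC: triangular load, peak 44.2: w₀L³/(45EI) = 1697/EI
  relative rotation θ_0 = (26.16 + 1814)/EI = 1840/EI
A unit hogging moment at B produces rotation L₁/(3EI) + L₂/(3EI) = 5/EI.
Slope continuity at B: θ_0 = M_B·5/EI, so M_B = 1840/5 = 368.1 kN·m (hogging).

M_B = 368.1 kN·m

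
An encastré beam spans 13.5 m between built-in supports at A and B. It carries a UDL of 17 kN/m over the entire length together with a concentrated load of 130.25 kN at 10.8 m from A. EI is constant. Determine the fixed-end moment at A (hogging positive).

Take the two fixed-end moments M_A, M_B as redundants; the released structure is the simple span AB.
On the primary (simply-supported) span, the end slopes from the loading are:
  at A: UDL 17: wL³/(24EI) = 1743/EI
  at B: UDL 17: wL³/(24EI) = 1743/EI
  at A: point load 130.25 at a = 10.8: Pab(L + b)/(6LEI) = 759.6/EI
  at B: point load 130.25 at a = 10.8: Pab(L + a)/(6LEI) = 1139/EI
  θ_A0 = 2502/EI,  θ_B0 = 2882/EI
Flexibility coefficients: a unit moment at one end gives L/(3EI) there and L/(6EI) at the far end, so f₁₁ = f₂₂ = 4.5/EI and f₁₂ = f₂₁ = 2.25/EI.
Compatibility — zero rotation at each built-in end:
  4.5 M_A + 2.25 M_B = 2502
  2.25 M_A + 4.5 M_B = 2882
Solving the pair gives M_A = 314.5 kN·m and M_B = 483.3 kN·m (hogging).

M_A = 314.5 kN·m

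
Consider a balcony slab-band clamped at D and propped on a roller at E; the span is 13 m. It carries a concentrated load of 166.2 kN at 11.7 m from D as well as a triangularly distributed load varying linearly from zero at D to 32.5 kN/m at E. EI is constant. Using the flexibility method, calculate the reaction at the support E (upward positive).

Remove the prop at E; the released (primary) structure is a cantilever built in at D.
Free-end deflection of the primary structure under the applied loading (downward +):
  point load 166.2 at a = 11.7: Pa²(3L − a)/(6EI) = 103518/EI
  triangular load, peak 32.5 at the free end: 11w₀L⁴/(120EI) = 85088/EI
  δ_0 = 188606/EI
Flexibility coefficient — unit upward force at E: δ_{EE} = L³/(3EI) = 732.3/EI.
Compatibility at E: δ_0 − R_E·δ_{EE} = 0, so R_E = 188606/732.3 = 257.5 kN.

R_E = 257.5 kN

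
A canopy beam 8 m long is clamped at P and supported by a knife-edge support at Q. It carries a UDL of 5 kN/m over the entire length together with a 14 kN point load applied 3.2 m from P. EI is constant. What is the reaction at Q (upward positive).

R_Q = 17.91 kN

Take the reaction at Q as the redundant and release it; the primary structure is a cantilever fixed at P.
Downward deflection at the released point Q due to the loads:
  UDL 5: wL⁴/(8EI) = 2560/EI
  point load 14 at a = 3.2: Pa²(3L − a)/(6EI) = 497/EI
  δ_0 = 3057/EI
Tip deflection under a unit load at Q: L³/(3EI) = 170.7/EI.
Compatibility at Q: δ_0 − R_Q·δ_{QQ} = 0, so R_Q = 3057/170.7 = 17.91 kN.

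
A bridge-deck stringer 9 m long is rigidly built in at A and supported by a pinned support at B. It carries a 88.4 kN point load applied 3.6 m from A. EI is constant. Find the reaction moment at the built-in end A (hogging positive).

M_A = 152.8 kN·m

Remove the prop at B; the released (primary) structure is a cantilever built in at A.
Free-end deflection of the primary structure under the applied loading (downward +):
  point load 88.4 at a = 3.6: Pa²(3L − a)/(6EI) = 4468/EI
Tip deflection under a unit load at B: L³/(3EI) = 243/EI.
Compatibility at B: δ_0 − R_B·δ_{BB} = 0, so R_B = 4468/243 = 18.39 kN.
Moment equilibrium about A: M_A = Σ(load moments about A) − R_B·L = 318.2 − 18.39×9 = 152.8 kN·m.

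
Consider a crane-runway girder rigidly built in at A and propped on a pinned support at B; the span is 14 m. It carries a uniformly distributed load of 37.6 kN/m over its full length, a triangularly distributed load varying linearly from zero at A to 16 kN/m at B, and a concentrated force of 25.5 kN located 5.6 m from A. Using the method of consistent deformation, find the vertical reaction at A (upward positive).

R_A = 399.6 kN

Choose R_B as the redundant. The primary structure is the cantilever fixed at A.
Primary-structure tip deflection at B by superposition:
  UDL 37.6: wL⁴/(8EI) = 180555/EI
  triangular load, peak 16 at the free end: 11w₀L⁴/(120EI) = 56343/EI
  point load 25.5 at a = 5.6: Pa²(3L − a)/(6EI) = 4851/EI
  δ_0 = 241750/EI
Tip deflection under a unit load at B: L³/(3EI) = 914.7/EI.
The prop prevents deflection at B: R_B = δ_0/δ_{BB} = 241750/914.7 = 264.3 kN.
Vertical equilibrium: R_A = ΣP − R_B = 663.9 − 264.3 = 399.6 kN.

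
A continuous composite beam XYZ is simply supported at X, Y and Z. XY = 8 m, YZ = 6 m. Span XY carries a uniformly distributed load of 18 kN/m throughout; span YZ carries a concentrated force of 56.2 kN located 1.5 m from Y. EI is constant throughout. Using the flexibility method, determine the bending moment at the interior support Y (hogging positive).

M_Y = 106 kN·m

Insert a hinge at Y; M_Y is the redundant, and each span becomes simply supported.
Discontinuity in slope at Y on the released structure — sum the simple-span end rotations:
  span XY: UDL 18: wL³/(24EI) = 384/EI
  span YZ: point load 56.2 at a = 1.5: Pab(L + b)/(6LEI) = 110.6/EI
  relative rotation θ_0 = (384 + 110.6)/EI = 494.6/EI
A unit hogging moment at Y produces rotation L₁/(3EI) + L₂/(3EI) = 4.667/EI.
Compatibility: M_Y·(L₁+L₂)/(3EI) = θ_0, giving M_Y = 106 kN·m (hogging).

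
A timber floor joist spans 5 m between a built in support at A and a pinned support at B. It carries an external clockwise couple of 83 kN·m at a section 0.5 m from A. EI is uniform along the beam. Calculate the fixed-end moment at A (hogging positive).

M_A = 59.34 kN·m

Remove the prop at B; the released (primary) structure is a cantilever built in at A.
Free-end deflection of the primary structure under the applied loading (downward +):
  clockwise couple 83 at a = 0.5: M₀a(2L − a)/(2EI) = 197.1/EI
Tip deflection under a unit load at B: L³/(3EI) = 41.67/EI.
Compatibility at B: δ_0 − R_B·δ_{BB} = 0, so R_B = 197.1/41.67 = 4.731 kN.
Moment equilibrium about A: M_A = Σ(load moments about A) − R_B·L = 83 − 4.731×5 = 59.34 kN·m.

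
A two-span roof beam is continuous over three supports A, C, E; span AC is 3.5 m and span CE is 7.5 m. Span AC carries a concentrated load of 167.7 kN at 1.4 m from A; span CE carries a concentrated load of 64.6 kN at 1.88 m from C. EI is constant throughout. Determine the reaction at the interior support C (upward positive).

Take M_C as the redundant. Released structure: two simple spans AC and CE with a hinge at C.
Discontinuity in slope at C on the released structure — sum the simple-span end rotations:
  span AC: point load 167.7 at a = 1.4: Pab(L + a)/(6LEI) = 115/EI
  span CE: point load 64.6 at a = 1.88: Pab(L + b)/(6LEI) = 199/EI
  relative rotation θ_0 = (115 + 199)/EI = 314/EI
A unit hogging moment at C produces rotation L₁/(3EI) + L₂/(3EI) = 3.667/EI.
Compatibility: M_C·(L₁+L₂)/(3EI) = θ_0, giving M_C = 85.65 kN·m (hogging).
Span AC, ΣM about A with M_C applied at C: R_C^{AC}·3.5 = 234.8 + 85.65, so R_C^{AC} = 91.55 kN and R_A = 167.7 − 91.55 = 76.15 kN.
Span CE, ΣM about E: R_C^{CE}·7.5 = 363.1 + 85.65, so R_C^{CE} = 59.83 kN and R_E = 64.6 − 59.83 = 4.773 kN.
R_C = 91.55 + 59.83 = 151.4 kN.

R_C = 151.4 kN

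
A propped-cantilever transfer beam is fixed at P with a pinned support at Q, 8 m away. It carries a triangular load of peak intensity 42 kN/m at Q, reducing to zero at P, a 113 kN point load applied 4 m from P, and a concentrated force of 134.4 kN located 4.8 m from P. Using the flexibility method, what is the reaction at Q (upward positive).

R_Q = 185.8 kN

Release the roller at Q. Primary structure: cantilever fixed at P.
Primary-structure tip deflection at Q by superposition:
  triangular load, peak 42 at the free end: 11w₀L⁴/(120EI) = 15770/EI
  point load 113 at a = 4: Pa²(3L − a)/(6EI) = 6027/EI
  point load 134.4 at a = 4.8: Pa²(3L − a)/(6EI) = 9909/EI
  δ_0 = 31705/EI
Flexibility coefficient — unit upward force at Q: δ_{QQ} = L³/(3EI) = 170.7/EI.
Compatibility at Q: δ_0 − R_Q·δ_{QQ} = 0, so R_Q = 31705/170.7 = 185.8 kN.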